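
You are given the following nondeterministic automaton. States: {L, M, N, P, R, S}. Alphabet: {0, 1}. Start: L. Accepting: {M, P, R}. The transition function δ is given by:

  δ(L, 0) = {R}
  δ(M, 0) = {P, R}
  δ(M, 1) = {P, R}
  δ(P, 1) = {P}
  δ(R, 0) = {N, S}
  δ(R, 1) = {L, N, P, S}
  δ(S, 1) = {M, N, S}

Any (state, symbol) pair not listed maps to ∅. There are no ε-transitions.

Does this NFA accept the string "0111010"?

Start in {L}.
Read '0': L→{R}; now {R}.
Read '1': R→{L, N, P, S}; now {L, N, P, S}.
Read '1': L→∅, N→∅, P→{P}, S→{M, N, S}; now {M, N, P, S}.
Read '1': M→{P, R}, N→∅, P→{P}, S→{M, N, S}; now {M, N, P, R, S}.
Read '0': M→{P, R}, N→∅, P→∅, R→{N, S}, S→∅; now {N, P, R, S}.
Read '1': N→∅, P→{P}, R→{L, N, P, S}, S→{M, N, S}; now {L, M, N, P, S}.
Read '0': L→{R}, M→{P, R}, N→∅, P→∅, S→∅; now {P, R}.
The final set {P, R} contains the accepting states P, R.

Yes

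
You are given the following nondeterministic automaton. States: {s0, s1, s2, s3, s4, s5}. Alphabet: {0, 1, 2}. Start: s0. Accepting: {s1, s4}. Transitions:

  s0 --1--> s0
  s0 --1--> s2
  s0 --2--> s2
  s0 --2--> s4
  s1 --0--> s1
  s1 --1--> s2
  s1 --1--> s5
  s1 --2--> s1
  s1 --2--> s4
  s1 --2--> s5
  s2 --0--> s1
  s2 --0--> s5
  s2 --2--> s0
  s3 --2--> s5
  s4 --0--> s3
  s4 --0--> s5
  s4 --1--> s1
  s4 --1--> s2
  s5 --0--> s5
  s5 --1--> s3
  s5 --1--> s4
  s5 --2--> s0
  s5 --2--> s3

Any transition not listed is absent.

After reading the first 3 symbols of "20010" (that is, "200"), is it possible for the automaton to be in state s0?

Start in {s0}.
Read '2': {s0} → {s2, s4}.
Read '0': {s2, s4} → {s1, s3, s5}.
Read '0': {s1, s3, s5} → {s1, s5}.
State s0 is not in {s1, s5}.

No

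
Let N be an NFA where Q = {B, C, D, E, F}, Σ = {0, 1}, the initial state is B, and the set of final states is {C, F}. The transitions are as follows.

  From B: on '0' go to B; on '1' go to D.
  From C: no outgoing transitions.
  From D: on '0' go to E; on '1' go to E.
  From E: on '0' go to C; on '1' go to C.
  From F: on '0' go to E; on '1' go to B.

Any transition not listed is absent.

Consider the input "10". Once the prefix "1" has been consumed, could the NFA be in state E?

No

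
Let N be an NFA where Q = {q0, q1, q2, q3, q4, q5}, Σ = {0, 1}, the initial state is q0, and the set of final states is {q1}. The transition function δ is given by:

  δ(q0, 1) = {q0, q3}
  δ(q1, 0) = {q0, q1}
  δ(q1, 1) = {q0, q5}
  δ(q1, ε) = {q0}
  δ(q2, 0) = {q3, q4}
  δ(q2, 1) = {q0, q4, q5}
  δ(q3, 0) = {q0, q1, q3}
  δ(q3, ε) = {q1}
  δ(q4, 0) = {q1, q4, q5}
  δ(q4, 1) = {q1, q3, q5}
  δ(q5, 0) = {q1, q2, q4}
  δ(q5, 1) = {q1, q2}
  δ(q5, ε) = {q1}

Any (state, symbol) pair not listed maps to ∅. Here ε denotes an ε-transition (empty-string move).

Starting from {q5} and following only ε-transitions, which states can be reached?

{q0, q1, q5}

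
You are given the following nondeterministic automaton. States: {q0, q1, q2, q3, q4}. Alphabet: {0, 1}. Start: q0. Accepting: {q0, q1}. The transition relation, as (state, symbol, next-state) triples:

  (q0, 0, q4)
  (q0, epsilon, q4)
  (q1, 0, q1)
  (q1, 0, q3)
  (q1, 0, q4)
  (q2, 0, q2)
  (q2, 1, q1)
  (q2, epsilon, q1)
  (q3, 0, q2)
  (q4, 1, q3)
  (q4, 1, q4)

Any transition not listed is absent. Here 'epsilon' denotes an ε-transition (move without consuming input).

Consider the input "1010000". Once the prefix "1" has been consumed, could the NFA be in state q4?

Start: ε-closure({q0}) = {q0, q4}.
Read '1': q0→∅, q4→{q3, q4}; now {q3, q4}.
State q4 is in {q3, q4}.

Yes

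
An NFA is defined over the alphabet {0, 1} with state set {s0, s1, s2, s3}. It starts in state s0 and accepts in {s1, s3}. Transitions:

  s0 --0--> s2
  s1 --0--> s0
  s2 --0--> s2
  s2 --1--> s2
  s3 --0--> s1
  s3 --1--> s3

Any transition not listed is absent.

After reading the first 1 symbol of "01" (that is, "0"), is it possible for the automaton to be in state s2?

Yes

Start in {s0}.
Read '0': {s0} → {s2}.
State s2 is in {s2}.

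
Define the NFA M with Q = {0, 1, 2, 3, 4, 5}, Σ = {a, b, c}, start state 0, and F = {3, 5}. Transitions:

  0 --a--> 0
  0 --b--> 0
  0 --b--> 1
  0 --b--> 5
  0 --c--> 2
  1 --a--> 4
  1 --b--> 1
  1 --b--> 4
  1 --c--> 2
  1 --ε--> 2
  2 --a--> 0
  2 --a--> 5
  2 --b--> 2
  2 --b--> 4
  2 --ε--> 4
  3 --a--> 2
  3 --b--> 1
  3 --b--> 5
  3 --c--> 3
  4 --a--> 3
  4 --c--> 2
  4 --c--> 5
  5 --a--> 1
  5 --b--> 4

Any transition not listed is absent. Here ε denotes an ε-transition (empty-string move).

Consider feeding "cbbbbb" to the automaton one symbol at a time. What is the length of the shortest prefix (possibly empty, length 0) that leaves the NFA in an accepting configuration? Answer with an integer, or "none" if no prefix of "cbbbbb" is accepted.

none

Start in {0}.
Read 'c': 0→{2}; union {2}; ε-closure = {2, 4}.
Read 'b': 2→{2, 4}, 4→∅; now {2, 4}.
Read 'b': 2→{2, 4}, 4→∅; now {2, 4}.
Read 'b': 2→{2, 4}, 4→∅; now {2, 4}.
Read 'b': 2→{2, 4}, 4→∅; now {2, 4}.
Read 'b': 2→{2, 4}, 4→∅; now {2, 4}.
No reachable set along the way intersects F.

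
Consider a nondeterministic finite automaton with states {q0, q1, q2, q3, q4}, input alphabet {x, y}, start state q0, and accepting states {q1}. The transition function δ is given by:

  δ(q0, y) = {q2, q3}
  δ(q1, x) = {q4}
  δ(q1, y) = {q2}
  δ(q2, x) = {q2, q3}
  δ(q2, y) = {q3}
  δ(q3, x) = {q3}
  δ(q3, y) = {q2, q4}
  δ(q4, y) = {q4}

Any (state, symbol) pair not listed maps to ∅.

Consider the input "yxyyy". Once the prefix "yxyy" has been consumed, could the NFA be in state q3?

Yes

Start in {q0}.
Read 'y': q0→{q2, q3}; now {q2, q3}.
Read 'x': q2→{q2, q3}, q3→{q3}; now {q2, q3}.
Read 'y': q2→{q3}, q3→{q2, q4}; now {q2, q3, q4}.
Read 'y': q2→{q3}, q3→{q2, q4}, q4→{q4}; now {q2, q3, q4}.
State q3 is in {q2, q3, q4}.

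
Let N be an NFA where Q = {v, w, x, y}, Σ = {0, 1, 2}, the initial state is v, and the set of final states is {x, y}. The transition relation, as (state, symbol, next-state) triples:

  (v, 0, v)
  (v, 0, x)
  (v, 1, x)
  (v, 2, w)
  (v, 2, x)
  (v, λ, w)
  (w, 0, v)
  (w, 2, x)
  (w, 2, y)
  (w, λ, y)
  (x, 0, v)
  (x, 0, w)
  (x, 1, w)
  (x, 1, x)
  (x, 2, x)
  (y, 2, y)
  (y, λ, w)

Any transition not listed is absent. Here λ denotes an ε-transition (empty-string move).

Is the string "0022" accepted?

Start: ε-closure({v}) = {v, w, y}.
Read '0': {v, w, y} → {v, w, x, y}.
Read '0': {v, w, x, y} → {v, w, x, y}.
Read '2': {v, w, x, y} → {w, x, y}.
Read '2': {w, x, y} → {w, x, y}.
The final set {w, x, y} contains the accepting states x, y.

Yes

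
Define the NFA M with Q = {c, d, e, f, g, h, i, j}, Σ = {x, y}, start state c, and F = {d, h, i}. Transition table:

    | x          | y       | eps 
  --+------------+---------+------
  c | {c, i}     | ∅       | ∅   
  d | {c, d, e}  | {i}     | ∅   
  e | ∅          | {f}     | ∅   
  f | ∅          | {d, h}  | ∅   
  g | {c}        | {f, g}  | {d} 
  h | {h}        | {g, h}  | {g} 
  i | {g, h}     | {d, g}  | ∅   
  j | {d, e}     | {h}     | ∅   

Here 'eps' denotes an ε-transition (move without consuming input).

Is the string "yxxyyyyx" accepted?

No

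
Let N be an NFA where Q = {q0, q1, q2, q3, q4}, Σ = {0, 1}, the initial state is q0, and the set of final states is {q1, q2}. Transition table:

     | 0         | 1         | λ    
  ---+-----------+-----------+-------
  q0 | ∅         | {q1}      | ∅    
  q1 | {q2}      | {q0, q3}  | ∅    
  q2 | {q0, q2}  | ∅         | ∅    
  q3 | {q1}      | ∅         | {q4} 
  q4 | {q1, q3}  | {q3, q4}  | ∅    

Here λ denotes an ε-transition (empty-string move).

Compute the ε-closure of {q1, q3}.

Begin with {q1, q3}.
ε-move q3 → q4; add q4.

{q1, q3, q4}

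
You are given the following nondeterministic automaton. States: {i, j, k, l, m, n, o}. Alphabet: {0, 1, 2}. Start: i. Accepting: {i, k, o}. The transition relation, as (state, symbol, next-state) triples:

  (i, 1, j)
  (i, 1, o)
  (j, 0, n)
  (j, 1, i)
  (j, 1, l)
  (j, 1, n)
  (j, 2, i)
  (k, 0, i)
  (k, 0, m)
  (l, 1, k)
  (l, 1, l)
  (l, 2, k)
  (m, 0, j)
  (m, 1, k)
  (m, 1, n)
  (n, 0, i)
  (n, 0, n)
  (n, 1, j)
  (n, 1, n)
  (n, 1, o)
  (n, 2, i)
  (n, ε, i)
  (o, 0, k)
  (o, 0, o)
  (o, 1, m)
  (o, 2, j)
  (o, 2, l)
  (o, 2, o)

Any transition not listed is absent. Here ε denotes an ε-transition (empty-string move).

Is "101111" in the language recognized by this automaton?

Yes

Start in {i}.
Read '1': {i} → {j, o}.
Read '0': {j, o} → {i, k, n, o}.
Read '1': {i, k, n, o} → {i, j, m, n, o}.
Read '1': {i, j, m, n, o} → {i, j, k, l, m, n, o}.
Read '1': {i, j, k, l, m, n, o} → {i, j, k, l, m, n, o}.
Read '1': {i, j, k, l, m, n, o} → {i, j, k, l, m, n, o}.
The final set {i, j, k, l, m, n, o} contains the accepting states i, k, o.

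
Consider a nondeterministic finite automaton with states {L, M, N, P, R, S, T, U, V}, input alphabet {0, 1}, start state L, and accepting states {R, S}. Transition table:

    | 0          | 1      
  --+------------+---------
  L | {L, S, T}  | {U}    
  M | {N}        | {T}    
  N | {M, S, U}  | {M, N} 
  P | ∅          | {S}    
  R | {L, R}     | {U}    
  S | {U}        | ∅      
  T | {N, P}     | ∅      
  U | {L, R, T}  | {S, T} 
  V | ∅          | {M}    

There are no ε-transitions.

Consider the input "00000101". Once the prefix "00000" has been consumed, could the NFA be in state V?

No

Start in {L}.
Read '0': L→{L, S, T}; now {L, S, T}.
Read '0': L→{L, S, T}, S→{U}, T→{N, P}; now {L, N, P, S, T, U}.
Read '0': L→{L, S, T}, N→{M, S, U}, P→∅, S→{U}, T→{N, P}, U→{L, R, T}; now {L, M, N, P, R, S, T, U}.
Read '0': L→{L, S, T}, M→{N}, N→{M, S, U}, P→∅, R→{L, R}, S→{U}, T→{N, P}, U→{L, R, T}; now {L, M, N, P, R, S, T, U}.
Read '0': L→{L, S, T}, M→{N}, N→{M, S, U}, P→∅, R→{L, R}, S→{U}, T→{N, P}, U→{L, R, T}; now {L, M, N, P, R, S, T, U}.
State V is not in {L, M, N, P, R, S, T, U}.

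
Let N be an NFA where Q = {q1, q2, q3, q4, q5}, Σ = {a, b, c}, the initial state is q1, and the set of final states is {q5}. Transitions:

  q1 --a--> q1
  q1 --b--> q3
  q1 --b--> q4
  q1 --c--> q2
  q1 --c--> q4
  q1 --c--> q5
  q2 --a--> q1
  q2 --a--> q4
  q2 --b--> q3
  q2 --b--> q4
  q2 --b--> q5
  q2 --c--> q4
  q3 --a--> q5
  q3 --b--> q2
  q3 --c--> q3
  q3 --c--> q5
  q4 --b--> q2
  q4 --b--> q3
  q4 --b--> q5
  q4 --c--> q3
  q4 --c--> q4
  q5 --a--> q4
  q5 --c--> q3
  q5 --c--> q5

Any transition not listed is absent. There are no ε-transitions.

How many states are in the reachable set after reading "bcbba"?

3

Start in {q1}.
Read 'b': q1→{q3, q4}; now {q3, q4}.
Read 'c': q3→{q3, q5}, q4→{q3, q4}; now {q3, q4, q5}.
Read 'b': q3→{q2}, q4→{q2, q3, q5}, q5→∅; now {q2, q3, q5}.
Read 'b': q2→{q3, q4, q5}, q3→{q2}, q5→∅; now {q2, q3, q4, q5}.
Read 'a': q2→{q1, q4}, q3→{q5}, q4→∅, q5→{q4}; now {q1, q4, q5}.
That set has 3 states.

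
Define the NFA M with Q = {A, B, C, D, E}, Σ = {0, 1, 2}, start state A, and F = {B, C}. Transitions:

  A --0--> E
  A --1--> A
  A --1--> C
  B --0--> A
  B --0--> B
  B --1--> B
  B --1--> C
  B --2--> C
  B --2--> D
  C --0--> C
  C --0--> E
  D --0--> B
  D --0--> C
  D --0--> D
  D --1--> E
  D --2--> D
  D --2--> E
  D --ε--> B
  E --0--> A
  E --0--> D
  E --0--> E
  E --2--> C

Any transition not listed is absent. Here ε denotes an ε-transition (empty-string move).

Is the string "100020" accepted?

Yes

Start in {A}.
Read '1': {A} → {A, C}.
Read '0': {A, C} → {C, E}.
Read '0': {C, E} → {A, B, C, D, E}.
Read '0': {A, B, C, D, E} → {A, B, C, D, E}.
Read '2': {A, B, C, D, E} → {B, C, D, E}.
Read '0': {B, C, D, E} → {A, B, C, D, E}.
The final set {A, B, C, D, E} contains the accepting states B, C.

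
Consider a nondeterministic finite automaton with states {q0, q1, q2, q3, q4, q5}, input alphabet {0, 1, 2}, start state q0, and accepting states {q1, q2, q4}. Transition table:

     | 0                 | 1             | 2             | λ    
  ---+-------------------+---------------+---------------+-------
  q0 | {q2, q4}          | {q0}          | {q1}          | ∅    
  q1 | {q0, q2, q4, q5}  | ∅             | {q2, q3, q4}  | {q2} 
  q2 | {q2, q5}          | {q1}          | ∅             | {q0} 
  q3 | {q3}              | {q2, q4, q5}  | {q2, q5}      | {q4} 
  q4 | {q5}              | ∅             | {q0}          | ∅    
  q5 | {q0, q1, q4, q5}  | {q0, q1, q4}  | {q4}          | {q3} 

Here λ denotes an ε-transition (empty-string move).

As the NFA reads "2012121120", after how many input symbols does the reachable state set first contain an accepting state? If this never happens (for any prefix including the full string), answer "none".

Start in {q0}.
Read '2': q0→{q1}; union {q1}; ε-closure = {q0, q1, q2}.
None of the earlier sets intersect F, but {q0, q1, q2} does.

1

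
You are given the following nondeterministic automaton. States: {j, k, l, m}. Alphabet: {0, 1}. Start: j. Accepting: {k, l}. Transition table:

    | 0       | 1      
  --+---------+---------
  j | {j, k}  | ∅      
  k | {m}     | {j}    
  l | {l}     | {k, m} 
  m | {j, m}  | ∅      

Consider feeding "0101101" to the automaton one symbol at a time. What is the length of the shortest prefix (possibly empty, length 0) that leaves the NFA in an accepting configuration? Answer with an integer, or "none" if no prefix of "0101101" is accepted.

1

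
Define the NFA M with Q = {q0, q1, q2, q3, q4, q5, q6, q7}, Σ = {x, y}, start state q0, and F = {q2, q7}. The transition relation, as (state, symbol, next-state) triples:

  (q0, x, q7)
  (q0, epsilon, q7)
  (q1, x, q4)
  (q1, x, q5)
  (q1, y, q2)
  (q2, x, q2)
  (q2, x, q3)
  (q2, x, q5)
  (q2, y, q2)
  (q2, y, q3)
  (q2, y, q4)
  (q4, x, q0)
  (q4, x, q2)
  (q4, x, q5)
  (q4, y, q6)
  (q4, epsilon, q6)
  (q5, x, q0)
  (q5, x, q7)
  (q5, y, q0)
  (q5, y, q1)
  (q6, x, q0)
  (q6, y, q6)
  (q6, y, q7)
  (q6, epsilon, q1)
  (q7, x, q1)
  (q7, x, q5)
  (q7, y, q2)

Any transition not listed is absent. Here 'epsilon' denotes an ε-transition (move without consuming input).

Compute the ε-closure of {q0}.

Begin with {q0}.
ε-move q0 → q7; add q7.

{q0, q7}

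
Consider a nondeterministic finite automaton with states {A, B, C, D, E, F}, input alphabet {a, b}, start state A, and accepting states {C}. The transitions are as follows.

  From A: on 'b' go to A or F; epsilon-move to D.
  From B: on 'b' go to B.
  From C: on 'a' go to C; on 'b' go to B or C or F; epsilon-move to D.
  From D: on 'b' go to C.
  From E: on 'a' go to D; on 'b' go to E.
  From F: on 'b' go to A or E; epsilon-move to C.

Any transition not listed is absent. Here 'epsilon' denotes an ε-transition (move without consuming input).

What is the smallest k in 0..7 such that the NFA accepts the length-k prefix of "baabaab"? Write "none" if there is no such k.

1

Start: ε-closure({A}) = {A, D}.
Read 'b': {A, D} → {A, C, D, F}.
None of the earlier sets intersect F, but {A, C, D, F} does.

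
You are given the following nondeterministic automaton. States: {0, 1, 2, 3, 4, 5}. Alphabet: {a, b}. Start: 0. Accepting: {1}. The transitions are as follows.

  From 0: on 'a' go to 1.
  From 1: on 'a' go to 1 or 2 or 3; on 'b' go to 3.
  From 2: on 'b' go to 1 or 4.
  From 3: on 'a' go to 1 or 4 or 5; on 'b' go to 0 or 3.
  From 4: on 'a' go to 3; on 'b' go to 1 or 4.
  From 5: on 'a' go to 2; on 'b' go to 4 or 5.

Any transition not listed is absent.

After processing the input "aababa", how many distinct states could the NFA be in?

5

Start in {0}.
Read 'a': 0→{1}; now {1}.
Read 'a': 1→{1, 2, 3}; now {1, 2, 3}.
Read 'b': 1→{3}, 2→{1, 4}, 3→{0, 3}; now {0, 1, 3, 4}.
Read 'a': 0→{1}, 1→{1, 2, 3}, 3→{1, 4, 5}, 4→{3}; now {1, 2, 3, 4, 5}.
Read 'b': 1→{3}, 2→{1, 4}, 3→{0, 3}, 4→{1, 4}, 5→{4, 5}; now {0, 1, 3, 4, 5}.
Read 'a': 0→{1}, 1→{1, 2, 3}, 3→{1, 4, 5}, 4→{3}, 5→{2}; now {1, 2, 3, 4, 5}.
That set has 5 states.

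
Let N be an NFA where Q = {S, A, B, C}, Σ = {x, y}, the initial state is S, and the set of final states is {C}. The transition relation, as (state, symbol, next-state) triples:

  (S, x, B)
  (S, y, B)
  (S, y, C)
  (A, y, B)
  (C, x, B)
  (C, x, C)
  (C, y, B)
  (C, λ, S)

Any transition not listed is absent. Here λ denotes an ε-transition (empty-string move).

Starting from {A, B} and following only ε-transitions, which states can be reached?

Begin with {A, B}.
No ε-moves leave this set, so the closure equals the set itself.

{A, B}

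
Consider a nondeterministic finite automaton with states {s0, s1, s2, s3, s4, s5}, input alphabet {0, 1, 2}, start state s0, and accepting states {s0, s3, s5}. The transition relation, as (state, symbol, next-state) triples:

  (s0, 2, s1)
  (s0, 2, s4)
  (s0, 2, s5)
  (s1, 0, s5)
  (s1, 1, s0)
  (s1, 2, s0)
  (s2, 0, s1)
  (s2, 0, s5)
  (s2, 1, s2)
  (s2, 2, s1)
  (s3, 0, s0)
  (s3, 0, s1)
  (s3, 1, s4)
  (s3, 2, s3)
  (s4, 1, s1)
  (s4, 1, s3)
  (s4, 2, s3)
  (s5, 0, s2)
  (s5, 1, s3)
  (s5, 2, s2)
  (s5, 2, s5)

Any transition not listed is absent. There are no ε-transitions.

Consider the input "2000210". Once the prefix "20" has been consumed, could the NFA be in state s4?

No

Start in {s0}.
Read '2': s0→{s1, s4, s5}; now {s1, s4, s5}.
Read '0': s1→{s5}, s4→∅, s5→{s2}; now {s2, s5}.
State s4 is not in {s2, s5}.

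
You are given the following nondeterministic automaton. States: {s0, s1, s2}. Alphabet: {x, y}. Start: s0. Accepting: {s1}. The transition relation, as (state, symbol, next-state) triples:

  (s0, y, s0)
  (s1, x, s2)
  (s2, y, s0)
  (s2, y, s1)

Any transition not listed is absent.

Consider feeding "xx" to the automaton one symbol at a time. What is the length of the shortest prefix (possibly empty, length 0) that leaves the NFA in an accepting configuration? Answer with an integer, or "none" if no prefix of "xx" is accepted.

Start in {s0}.
Read 'x': {s0} → ∅.
The set is empty and remains empty for the remaining 1 symbol.
No reachable set along the way intersects F.

none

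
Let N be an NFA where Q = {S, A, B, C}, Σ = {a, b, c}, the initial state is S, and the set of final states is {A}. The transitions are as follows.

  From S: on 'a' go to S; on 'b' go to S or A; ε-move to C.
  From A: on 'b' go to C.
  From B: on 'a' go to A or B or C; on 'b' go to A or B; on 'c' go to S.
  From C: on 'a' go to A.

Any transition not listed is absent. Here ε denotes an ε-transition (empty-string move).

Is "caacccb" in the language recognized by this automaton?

Start: ε-closure({S}) = {S, C}.
Read 'c': {S, C} → ∅.
The set is empty and remains empty for the remaining 6 symbols.
The final set ∅ contains no accepting state.

No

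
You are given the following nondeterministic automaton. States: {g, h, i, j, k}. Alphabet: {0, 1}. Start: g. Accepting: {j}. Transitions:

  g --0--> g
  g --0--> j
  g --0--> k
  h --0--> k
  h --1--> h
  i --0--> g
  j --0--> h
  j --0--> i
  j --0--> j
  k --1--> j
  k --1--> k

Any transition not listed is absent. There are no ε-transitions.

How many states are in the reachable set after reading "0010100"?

5

Start in {g}.
Read '0': g→{g, j, k}; now {g, j, k}.
Read '0': g→{g, j, k}, j→{h, i, j}, k→∅; now {g, h, i, j, k}.
Read '1': g→∅, h→{h}, i→∅, j→∅, k→{j, k}; now {h, j, k}.
Read '0': h→{k}, j→{h, i, j}, k→∅; now {h, i, j, k}.
Read '1': h→{h}, i→∅, j→∅, k→{j, k}; now {h, j, k}.
Read '0': h→{k}, j→{h, i, j}, k→∅; now {h, i, j, k}.
Read '0': h→{k}, i→{g}, j→{h, i, j}, k→∅; now {g, h, i, j, k}.
That set has 5 states.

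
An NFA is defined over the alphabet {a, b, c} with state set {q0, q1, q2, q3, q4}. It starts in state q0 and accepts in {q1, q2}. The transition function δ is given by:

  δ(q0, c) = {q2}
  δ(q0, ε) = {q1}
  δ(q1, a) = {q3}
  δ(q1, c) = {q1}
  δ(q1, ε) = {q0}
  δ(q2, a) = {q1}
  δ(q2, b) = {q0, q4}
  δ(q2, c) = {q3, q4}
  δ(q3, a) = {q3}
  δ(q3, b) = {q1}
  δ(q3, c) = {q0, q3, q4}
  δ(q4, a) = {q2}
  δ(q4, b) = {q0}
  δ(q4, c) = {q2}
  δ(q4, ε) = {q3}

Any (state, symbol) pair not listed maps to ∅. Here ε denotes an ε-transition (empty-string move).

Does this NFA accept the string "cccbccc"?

Yes

Start: ε-closure({q0}) = {q0, q1}.
Read 'c': {q0, q1} → {q0, q1, q2}.
Read 'c': {q0, q1, q2} → {q0, q1, q2, q3, q4}.
Read 'c': {q0, q1, q2, q3, q4} → {q0, q1, q2, q3, q4}.
Read 'b': {q0, q1, q2, q3, q4} → {q0, q1, q3, q4}.
Read 'c': {q0, q1, q3, q4} → {q0, q1, q2, q3, q4}.
Read 'c': {q0, q1, q2, q3, q4} → {q0, q1, q2, q3, q4}.
Read 'c': {q0, q1, q2, q3, q4} → {q0, q1, q2, q3, q4}.
The final set {q0, q1, q2, q3, q4} contains the accepting states q1, q2.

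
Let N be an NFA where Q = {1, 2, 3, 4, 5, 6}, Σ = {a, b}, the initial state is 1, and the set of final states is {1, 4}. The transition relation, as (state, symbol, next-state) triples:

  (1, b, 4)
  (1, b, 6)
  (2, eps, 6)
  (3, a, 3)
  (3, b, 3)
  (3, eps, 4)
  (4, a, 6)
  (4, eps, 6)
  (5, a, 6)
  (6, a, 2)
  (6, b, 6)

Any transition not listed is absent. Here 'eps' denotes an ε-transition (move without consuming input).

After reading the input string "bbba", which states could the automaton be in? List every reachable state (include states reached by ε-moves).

Start in {1}.
Read 'b': {1} → {4, 6}.
Read 'b': {4, 6} → {6}.
Read 'b': {6} → {6}.
Read 'a': {6} → {2, 6}.

{2, 6}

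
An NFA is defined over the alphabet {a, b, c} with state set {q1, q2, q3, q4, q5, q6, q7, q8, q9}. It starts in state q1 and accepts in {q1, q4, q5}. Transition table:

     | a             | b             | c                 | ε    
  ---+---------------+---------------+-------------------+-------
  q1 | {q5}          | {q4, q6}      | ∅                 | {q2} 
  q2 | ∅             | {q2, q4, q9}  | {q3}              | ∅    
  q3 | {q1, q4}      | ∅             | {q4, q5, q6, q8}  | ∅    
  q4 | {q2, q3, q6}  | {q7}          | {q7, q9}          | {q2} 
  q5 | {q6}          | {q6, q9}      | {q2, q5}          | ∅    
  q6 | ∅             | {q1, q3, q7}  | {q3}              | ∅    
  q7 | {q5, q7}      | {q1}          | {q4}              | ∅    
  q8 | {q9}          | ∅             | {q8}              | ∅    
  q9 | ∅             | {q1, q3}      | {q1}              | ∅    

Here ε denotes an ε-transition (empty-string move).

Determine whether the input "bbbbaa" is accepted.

Yes

Start: ε-closure({q1}) = {q1, q2}.
Read 'b': {q1, q2} → {q2, q4, q6, q9}.
Read 'b': {q2, q4, q6, q9} → {q1, q2, q3, q4, q7, q9}.
Read 'b': {q1, q2, q3, q4, q7, q9} → {q1, q2, q3, q4, q6, q7, q9}.
Read 'b': {q1, q2, q3, q4, q6, q7, q9} → {q1, q2, q3, q4, q6, q7, q9}.
Read 'a': {q1, q2, q3, q4, q6, q7, q9} → {q1, q2, q3, q4, q5, q6, q7}.
Read 'a': {q1, q2, q3, q4, q5, q6, q7} → {q1, q2, q3, q4, q5, q6, q7}.
The final set {q1, q2, q3, q4, q5, q6, q7} contains the accepting states q1, q4, q5.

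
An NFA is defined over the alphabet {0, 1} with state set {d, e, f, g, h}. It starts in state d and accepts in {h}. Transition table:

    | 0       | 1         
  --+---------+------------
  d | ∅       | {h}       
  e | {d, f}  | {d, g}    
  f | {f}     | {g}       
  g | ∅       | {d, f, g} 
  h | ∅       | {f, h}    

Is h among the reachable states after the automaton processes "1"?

Start in {d}.
Read '1': d→{h}; now {h}.
State h is in {h}.

Yes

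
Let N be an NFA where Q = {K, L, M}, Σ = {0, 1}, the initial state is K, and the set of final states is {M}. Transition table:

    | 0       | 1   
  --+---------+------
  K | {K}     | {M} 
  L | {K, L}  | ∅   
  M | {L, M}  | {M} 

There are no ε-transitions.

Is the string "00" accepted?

Start in {K}.
Read '0': K→{K}; now {K}.
Read '0': K→{K}; now {K}.
The final set {K} contains no accepting state.

No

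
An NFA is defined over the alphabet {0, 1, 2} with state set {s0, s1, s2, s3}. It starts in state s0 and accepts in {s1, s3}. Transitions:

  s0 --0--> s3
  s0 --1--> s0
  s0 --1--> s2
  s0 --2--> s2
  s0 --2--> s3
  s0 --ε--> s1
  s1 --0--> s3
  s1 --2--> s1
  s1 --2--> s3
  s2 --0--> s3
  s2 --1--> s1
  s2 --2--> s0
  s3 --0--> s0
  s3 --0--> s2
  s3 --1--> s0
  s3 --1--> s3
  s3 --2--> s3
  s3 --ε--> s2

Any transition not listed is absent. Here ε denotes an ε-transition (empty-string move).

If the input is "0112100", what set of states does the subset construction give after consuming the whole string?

{s0, s1, s2, s3}

Start: ε-closure({s0}) = {s0, s1}.
Read '0': s0→{s3}, s1→{s3}; union {s3}; ε-closure = {s2, s3}.
Read '1': s2→{s1}, s3→{s0, s3}; union {s0, s1, s3}; ε-closure = {s0, s1, s2, s3}.
Read '1': s0→{s0, s2}, s1→∅, s2→{s1}, s3→{s0, s3}; now {s0, s1, s2, s3}.
Read '2': s0→{s2, s3}, s1→{s1, s3}, s2→{s0}, s3→{s3}; now {s0, s1, s2, s3}.
Read '1': s0→{s0, s2}, s1→∅, s2→{s1}, s3→{s0, s3}; now {s0, s1, s2, s3}.
Read '0': s0→{s3}, s1→{s3}, s2→{s3}, s3→{s0, s2}; union {s0, s2, s3}; ε-closure = {s0, s1, s2, s3}.
Read '0': s0→{s3}, s1→{s3}, s2→{s3}, s3→{s0, s2}; union {s0, s2, s3}; ε-closure = {s0, s1, s2, s3}.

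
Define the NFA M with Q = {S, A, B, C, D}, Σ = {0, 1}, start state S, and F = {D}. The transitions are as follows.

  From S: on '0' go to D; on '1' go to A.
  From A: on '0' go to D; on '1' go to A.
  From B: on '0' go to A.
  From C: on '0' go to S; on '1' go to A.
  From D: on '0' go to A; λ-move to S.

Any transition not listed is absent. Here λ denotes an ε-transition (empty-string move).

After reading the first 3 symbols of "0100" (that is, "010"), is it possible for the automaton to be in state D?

Start in {S}.
Read '0': S→{D}; union {D}; ε-closure = {S, D}.
Read '1': S→{A}, D→∅; now {A}.
Read '0': A→{D}; union {D}; ε-closure = {S, D}.
State D is in {S, D}.

Yes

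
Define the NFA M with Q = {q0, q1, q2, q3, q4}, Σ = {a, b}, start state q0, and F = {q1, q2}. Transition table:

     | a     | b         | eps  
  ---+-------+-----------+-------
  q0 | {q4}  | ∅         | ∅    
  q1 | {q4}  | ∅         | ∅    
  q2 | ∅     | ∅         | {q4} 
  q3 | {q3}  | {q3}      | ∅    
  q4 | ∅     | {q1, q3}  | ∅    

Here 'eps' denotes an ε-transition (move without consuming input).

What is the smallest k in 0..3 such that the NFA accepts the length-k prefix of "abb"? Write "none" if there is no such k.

2

Start in {q0}.
Read 'a': {q0} → {q4}.
Read 'b': {q4} → {q1, q3}.
None of the earlier sets intersect F, but {q1, q3} does.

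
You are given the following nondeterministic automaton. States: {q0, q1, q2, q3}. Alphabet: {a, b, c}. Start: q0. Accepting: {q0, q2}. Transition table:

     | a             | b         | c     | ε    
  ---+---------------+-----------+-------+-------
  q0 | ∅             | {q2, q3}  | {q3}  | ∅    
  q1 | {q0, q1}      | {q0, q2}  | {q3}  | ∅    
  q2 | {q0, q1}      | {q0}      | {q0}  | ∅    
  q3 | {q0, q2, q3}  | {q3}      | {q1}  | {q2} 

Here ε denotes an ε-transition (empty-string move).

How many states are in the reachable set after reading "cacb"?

3

Start in {q0}.
Read 'c': {q0} → {q2, q3}.
Read 'a': {q2, q3} → {q0, q1, q2, q3}.
Read 'c': {q0, q1, q2, q3} → {q0, q1, q2, q3}.
Read 'b': {q0, q1, q2, q3} → {q0, q2, q3}.
That set has 3 states.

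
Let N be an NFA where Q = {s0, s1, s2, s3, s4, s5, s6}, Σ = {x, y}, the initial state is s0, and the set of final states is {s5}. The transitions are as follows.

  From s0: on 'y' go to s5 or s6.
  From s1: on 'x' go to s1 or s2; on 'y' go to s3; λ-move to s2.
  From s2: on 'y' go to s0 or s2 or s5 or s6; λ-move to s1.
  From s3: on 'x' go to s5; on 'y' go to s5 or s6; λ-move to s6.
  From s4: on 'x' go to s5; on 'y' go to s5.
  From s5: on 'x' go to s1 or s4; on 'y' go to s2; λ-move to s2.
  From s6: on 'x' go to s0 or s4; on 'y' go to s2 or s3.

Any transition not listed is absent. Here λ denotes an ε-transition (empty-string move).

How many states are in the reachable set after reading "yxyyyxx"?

4

Start in {s0}.
Read 'y': {s0} → {s1, s2, s5, s6}.
Read 'x': {s1, s2, s5, s6} → {s0, s1, s2, s4}.
Read 'y': {s0, s1, s2, s4} → {s0, s1, s2, s3, s5, s6}.
Read 'y': {s0, s1, s2, s3, s5, s6} → {s0, s1, s2, s3, s5, s6}.
Read 'y': {s0, s1, s2, s3, s5, s6} → {s0, s1, s2, s3, s5, s6}.
Read 'x': {s0, s1, s2, s3, s5, s6} → {s0, s1, s2, s4, s5}.
Read 'x': {s0, s1, s2, s4, s5} → {s1, s2, s4, s5}.
That set has 4 states.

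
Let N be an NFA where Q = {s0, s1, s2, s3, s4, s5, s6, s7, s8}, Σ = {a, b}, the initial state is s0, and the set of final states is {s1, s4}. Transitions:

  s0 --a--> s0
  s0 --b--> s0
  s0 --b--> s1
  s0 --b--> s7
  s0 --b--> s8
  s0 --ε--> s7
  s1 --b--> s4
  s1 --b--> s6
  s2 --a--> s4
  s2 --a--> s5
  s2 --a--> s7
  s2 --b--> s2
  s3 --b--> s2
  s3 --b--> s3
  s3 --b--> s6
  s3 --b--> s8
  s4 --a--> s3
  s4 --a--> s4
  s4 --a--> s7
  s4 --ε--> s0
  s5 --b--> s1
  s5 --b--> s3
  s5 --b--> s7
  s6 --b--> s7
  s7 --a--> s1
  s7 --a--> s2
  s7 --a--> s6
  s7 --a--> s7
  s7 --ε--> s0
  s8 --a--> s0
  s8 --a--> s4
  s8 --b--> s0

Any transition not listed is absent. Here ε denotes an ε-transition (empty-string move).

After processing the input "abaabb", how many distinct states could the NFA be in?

8

Start: ε-closure({s0}) = {s0, s7}.
Read 'a': s0→{s0}, s7→{s1, s2, s6, s7}; now {s0, s1, s2, s6, s7}.
Read 'b': s0→{s0, s1, s7, s8}, s1→{s4, s6}, s2→{s2}, s6→{s7}, s7→∅; now {s0, s1, s2, s4, s6, s7, s8}.
Read 'a': s0→{s0}, s1→∅, s2→{s4, s5, s7}, s4→{s3, s4, s7}, s6→∅, s7→{s1, s2, s6, s7}, s8→{s0, s4}; now {s0, s1, s2, s3, s4, s5, s6, s7}.
Read 'a': s0→{s0}, s1→∅, s2→{s4, s5, s7}, s3→∅, s4→{s3, s4, s7}, s5→∅, s6→∅, s7→{s1, s2, s6, s7}; now {s0, s1, s2, s3, s4, s5, s6, s7}.
Read 'b': s0→{s0, s1, s7, s8}, s1→{s4, s6}, s2→{s2}, s3→{s2, s3, s6, s8}, s4→∅, s5→{s1, s3, s7}, s6→{s7}, s7→∅; now {s0, s1, s2, s3, s4, s6, s7, s8}.
Read 'b': s0→{s0, s1, s7, s8}, s1→{s4, s6}, s2→{s2}, s3→{s2, s3, s6, s8}, s4→∅, s6→{s7}, s7→∅, s8→{s0}; now {s0, s1, s2, s3, s4, s6, s7, s8}.
That set has 8 states.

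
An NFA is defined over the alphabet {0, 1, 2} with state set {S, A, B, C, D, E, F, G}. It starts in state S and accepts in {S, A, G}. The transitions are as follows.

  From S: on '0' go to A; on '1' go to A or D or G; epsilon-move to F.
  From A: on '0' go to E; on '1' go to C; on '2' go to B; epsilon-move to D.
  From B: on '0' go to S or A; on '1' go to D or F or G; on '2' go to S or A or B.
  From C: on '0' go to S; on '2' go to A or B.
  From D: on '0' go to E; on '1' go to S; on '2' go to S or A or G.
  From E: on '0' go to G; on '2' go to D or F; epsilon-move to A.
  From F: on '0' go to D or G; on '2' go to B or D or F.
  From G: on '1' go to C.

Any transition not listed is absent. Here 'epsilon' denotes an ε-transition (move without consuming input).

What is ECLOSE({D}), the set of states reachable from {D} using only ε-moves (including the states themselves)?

{D}

Begin with {D}.
No ε-moves leave this set, so the closure equals the set itself.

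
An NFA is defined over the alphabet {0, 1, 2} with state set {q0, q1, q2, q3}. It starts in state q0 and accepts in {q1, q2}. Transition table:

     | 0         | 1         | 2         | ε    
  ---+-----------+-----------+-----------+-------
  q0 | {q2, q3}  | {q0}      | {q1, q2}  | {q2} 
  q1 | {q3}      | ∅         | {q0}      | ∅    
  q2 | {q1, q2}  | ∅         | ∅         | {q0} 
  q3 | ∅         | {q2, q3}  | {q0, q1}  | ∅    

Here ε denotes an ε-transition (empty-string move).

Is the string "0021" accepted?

Start: ε-closure({q0}) = {q0, q2}.
Read '0': q0→{q2, q3}, q2→{q1, q2}; union {q1, q2, q3}; ε-closure = {q0, q1, q2, q3}.
Read '0': q0→{q2, q3}, q1→{q3}, q2→{q1, q2}, q3→∅; union {q1, q2, q3}; ε-closure = {q0, q1, q2, q3}.
Read '2': q0→{q1, q2}, q1→{q0}, q2→∅, q3→{q0, q1}; now {q0, q1, q2}.
Read '1': q0→{q0}, q1→∅, q2→∅; union {q0}; ε-closure = {q0, q2}.
The final set {q0, q2} contains the accepting state q2.

Yes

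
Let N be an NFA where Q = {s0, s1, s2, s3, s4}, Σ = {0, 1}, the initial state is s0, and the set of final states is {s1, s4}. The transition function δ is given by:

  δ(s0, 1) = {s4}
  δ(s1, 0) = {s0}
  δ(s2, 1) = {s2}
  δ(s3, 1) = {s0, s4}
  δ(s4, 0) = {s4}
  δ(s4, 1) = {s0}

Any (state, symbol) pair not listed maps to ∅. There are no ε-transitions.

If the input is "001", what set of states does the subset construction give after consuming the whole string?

Start in {s0}.
Read '0': s0→∅; now ∅.
The set is empty and remains empty for the remaining 2 symbols.

∅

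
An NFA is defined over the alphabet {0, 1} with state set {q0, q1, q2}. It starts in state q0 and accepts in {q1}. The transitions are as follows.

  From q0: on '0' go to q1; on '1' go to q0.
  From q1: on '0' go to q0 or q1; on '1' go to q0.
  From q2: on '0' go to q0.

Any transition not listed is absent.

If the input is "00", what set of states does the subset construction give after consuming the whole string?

{q0, q1}

Start in {q0}.
Read '0': q0→{q1}; now {q1}.
Read '0': q1→{q0, q1}; now {q0, q1}.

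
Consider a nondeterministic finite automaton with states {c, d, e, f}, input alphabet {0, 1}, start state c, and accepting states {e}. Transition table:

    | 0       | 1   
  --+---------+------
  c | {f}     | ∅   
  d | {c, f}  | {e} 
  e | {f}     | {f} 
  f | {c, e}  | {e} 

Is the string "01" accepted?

Yes

Start in {c}.
Read '0': {c} → {f}.
Read '1': {f} → {e}.
The final set {e} contains the accepting state e.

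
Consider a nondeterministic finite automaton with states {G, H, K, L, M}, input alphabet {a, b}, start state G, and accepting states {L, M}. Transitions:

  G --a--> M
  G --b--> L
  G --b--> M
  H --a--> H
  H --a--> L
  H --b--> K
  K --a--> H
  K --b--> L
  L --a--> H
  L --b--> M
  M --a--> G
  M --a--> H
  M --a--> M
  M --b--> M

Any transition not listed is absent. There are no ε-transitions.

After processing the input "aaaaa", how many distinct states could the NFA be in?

4

Start in {G}.
Read 'a': {G} → {M}.
Read 'a': {M} → {G, H, M}.
Read 'a': {G, H, M} → {G, H, L, M}.
Read 'a': {G, H, L, M} → {G, H, L, M}.
Read 'a': {G, H, L, M} → {G, H, L, M}.
That set has 4 states.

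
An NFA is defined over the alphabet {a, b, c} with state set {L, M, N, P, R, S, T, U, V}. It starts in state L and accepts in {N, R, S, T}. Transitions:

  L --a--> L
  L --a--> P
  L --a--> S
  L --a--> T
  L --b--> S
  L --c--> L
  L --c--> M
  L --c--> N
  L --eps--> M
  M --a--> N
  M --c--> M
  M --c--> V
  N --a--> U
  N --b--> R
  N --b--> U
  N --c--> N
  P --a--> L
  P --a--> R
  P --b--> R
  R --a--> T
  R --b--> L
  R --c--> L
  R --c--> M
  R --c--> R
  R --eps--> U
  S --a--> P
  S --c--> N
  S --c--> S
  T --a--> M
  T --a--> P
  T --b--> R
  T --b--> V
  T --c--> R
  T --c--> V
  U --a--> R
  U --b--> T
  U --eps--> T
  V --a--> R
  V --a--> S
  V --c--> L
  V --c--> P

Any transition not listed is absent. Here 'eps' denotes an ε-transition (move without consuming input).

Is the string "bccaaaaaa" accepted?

Start: ε-closure({L}) = {L, M}.
Read 'b': L→{S}, M→∅; now {S}.
Read 'c': S→{N, S}; now {N, S}.
Read 'c': N→{N}, S→{N, S}; now {N, S}.
Read 'a': N→{U}, S→{P}; union {P, U}; ε-closure = {P, T, U}.
Read 'a': P→{L, R}, T→{M, P}, U→{R}; union {L, M, P, R}; ε-closure = {L, M, P, R, T, U}.
Read 'a': L→{L, P, S, T}, M→{N}, P→{L, R}, R→{T}, T→{M, P}, U→{R}; union {L, M, N, P, R, S, T}; ε-closure = {L, M, N, P, R, S, T, U}.
Read 'a': L→{L, P, S, T}, M→{N}, N→{U}, P→{L, R}, R→{T}, S→{P}, T→{M, P}, U→{R}; now {L, M, N, P, R, S, T, U}.
Read 'a': L→{L, P, S, T}, M→{N}, N→{U}, P→{L, R}, R→{T}, S→{P}, T→{M, P}, U→{R}; now {L, M, N, P, R, S, T, U}.
Read 'a': L→{L, P, S, T}, M→{N}, N→{U}, P→{L, R}, R→{T}, S→{P}, T→{M, P}, U→{R}; now {L, M, N, P, R, S, T, U}.
The final set {L, M, N, P, R, S, T, U} contains the accepting states N, R, S, T.

Yes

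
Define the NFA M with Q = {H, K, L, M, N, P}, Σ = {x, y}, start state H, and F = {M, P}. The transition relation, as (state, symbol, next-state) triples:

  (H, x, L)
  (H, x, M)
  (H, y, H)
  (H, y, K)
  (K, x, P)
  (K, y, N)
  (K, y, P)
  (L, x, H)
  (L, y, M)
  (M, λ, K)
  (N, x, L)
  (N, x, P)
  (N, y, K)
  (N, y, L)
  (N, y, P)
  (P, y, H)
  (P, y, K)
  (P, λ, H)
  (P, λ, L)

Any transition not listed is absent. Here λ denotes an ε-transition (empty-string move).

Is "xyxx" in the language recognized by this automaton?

Start in {H}.
Read 'x': H→{L, M}; union {L, M}; ε-closure = {K, L, M}.
Read 'y': K→{N, P}, L→{M}, M→∅; union {M, N, P}; ε-closure = {H, K, L, M, N, P}.
Read 'x': H→{L, M}, K→{P}, L→{H}, M→∅, N→{L, P}, P→∅; union {H, L, M, P}; ε-closure = {H, K, L, M, P}.
Read 'x': H→{L, M}, K→{P}, L→{H}, M→∅, P→∅; union {H, L, M, P}; ε-closure = {H, K, L, M, P}.
The final set {H, K, L, M, P} contains the accepting states M, P.

Yes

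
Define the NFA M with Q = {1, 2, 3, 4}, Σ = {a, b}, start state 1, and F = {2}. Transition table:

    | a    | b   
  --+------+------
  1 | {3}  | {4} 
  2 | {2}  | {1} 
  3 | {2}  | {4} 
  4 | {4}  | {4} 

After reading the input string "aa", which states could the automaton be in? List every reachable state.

{2}

Start in {1}.
Read 'a': 1→{3}; now {3}.
Read 'a': 3→{2}; now {2}.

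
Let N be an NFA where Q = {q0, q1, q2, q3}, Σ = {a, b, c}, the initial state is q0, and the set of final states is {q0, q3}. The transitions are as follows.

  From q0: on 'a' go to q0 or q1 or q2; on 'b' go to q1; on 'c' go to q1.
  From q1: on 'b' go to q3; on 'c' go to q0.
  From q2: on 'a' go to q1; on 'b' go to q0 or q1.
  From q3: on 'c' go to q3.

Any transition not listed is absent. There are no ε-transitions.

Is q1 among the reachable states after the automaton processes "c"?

Start in {q0}.
Read 'c': q0→{q1}; now {q1}.
State q1 is in {q1}.

Yes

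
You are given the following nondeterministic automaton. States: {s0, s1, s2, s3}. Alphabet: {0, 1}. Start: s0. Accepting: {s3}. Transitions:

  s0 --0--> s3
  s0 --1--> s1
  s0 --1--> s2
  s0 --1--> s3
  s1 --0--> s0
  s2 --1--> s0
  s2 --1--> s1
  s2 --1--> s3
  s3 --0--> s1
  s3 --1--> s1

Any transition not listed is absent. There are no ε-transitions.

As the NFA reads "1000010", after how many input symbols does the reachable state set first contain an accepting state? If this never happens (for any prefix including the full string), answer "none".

1

Start in {s0}.
Read '1': {s0} → {s1, s2, s3}.
None of the earlier sets intersect F, but {s1, s2, s3} does.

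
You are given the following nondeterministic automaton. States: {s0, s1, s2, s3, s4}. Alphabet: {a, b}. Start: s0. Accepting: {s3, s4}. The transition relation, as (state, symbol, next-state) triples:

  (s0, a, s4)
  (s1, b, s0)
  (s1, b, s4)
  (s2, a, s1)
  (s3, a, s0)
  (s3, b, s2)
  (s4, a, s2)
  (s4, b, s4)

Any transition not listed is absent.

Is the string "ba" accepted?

No

Start in {s0}.
Read 'b': {s0} → ∅.
The set is empty and remains empty for the remaining 1 symbol.
The final set ∅ contains no accepting state.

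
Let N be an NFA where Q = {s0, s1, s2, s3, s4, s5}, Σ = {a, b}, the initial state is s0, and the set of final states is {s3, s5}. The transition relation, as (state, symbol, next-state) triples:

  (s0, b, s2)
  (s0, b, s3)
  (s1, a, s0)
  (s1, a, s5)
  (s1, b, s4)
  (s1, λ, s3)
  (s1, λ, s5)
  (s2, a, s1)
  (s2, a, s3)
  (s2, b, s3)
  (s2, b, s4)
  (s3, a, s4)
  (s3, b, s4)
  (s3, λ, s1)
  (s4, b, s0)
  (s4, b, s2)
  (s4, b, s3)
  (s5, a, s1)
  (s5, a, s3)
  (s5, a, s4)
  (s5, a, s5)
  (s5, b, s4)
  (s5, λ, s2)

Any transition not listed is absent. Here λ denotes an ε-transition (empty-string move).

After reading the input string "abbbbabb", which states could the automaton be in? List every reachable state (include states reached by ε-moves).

∅

Start in {s0}.
Read 'a': s0→∅; now ∅.
The set is empty and remains empty for the remaining 7 symbols.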